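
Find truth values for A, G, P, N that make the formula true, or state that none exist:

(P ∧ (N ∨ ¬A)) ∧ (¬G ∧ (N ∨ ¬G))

A = True, G = False, P = True, N = True

  P ∧ (N ∨ ¬A) = True
    N ∨ ¬A = True
      ¬A = False
  ¬G ∧ (N ∨ ¬G) = True
    ¬G = True
    N ∨ ¬G = True
      ¬G = True
Both conjuncts True, so the formula holds.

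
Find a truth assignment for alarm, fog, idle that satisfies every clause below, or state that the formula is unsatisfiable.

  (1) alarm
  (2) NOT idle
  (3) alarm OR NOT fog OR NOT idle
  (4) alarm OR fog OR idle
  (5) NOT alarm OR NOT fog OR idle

Unit clause (alarm) forces alarm = True.
Unit clause (NOT idle) forces idle = False.
In (NOT alarm OR NOT fog OR idle) only NOT fog is left, so fog = False.
Check each clause:
  (alarm): alarm holds.
  (NOT idle): NOT idle holds.
  (alarm OR NOT fog OR NOT idle): alarm holds.
  (alarm OR fog OR idle): alarm holds.
  (NOT alarm OR NOT fog OR idle): NOT fog holds.
All clauses satisfied.

alarm = True; fog = False; idle = False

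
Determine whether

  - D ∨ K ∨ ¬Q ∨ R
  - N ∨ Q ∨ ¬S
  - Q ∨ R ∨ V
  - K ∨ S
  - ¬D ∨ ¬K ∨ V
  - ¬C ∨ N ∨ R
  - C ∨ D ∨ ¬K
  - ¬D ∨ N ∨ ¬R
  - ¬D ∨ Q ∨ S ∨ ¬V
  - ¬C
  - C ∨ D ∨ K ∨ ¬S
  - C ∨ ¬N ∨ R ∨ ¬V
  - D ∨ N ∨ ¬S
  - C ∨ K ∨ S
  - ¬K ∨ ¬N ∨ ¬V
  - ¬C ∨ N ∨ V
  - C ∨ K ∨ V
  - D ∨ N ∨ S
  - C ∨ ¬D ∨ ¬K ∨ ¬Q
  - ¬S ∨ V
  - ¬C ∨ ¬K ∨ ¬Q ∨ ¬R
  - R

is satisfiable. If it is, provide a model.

Unit clause (¬C) forces C = False.
Unit clause (R) forces R = True.
Try V = False:
  (C ∨ K ∨ V) forces K = True.
  (¬D ∨ ¬K ∨ V) forces D = False.
  clause (C ∨ D ∨ ¬K) is falsified — backtrack.
So V = True.
Set N = True.
  then (¬K ∨ ¬N ∨ ¬V) forces K = False.
  then (K ∨ S) forces S = True.
  then (C ∨ D ∨ K ∨ ¬S) forces D = True.
Set Q = False.
All clauses satisfied.

V: True, C: False, N: True, S: True, Q: False, K: False, D: True, R: True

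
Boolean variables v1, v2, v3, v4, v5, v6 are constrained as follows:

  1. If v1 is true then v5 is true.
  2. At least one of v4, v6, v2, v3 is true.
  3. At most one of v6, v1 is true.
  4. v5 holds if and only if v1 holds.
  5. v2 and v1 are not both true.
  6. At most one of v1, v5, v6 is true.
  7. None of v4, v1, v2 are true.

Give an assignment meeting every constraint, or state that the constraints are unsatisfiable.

v1 = False; v2 = False; v3 = True; v4 = False; v5 = False; v6 = False

  (1) v1=F ⇒ v5: vacuous ✓
  (2) {v4, v6, v2, v3}: 1 true — at least one ✓
  (3) {v6, v1}: 0 true — at most one ✓
  (4) v5=F, v1=F — same ✓
  (5) v2=F, v1=F — not both ✓
  (6) {v1, v5, v6}: 0 true — at most one ✓
  (7) {v4, v1, v2}: 0 true — none ✓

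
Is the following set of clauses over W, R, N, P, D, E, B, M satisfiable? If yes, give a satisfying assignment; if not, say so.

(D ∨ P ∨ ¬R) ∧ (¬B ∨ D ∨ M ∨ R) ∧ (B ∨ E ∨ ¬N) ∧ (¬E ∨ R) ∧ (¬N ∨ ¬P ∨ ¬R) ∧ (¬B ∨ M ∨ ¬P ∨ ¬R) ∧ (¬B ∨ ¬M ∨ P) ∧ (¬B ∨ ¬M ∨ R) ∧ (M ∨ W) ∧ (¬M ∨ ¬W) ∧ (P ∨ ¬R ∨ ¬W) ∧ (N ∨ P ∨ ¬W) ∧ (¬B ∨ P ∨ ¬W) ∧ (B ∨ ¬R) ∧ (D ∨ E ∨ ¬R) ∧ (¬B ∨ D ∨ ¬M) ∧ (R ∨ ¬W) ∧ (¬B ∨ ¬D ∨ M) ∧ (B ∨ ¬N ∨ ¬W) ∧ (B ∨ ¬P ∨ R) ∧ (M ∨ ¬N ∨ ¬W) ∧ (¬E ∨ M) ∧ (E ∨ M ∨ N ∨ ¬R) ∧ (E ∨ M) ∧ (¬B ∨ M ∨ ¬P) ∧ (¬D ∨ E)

Set W = False.
  then (M ∨ W) forces M = True.
Set R = False.
  then (¬E ∨ R) forces E = False.
  then (¬B ∨ ¬M ∨ R) forces B = False.
  then (B ∨ ¬P ∨ R) forces P = False.
  then (¬D ∨ E) forces D = False.
  then (B ∨ E ∨ ¬N) forces N = False.
All clauses satisfied.

W = False, R = False, N = False, P = False, D = False, E = False, B = False, M = True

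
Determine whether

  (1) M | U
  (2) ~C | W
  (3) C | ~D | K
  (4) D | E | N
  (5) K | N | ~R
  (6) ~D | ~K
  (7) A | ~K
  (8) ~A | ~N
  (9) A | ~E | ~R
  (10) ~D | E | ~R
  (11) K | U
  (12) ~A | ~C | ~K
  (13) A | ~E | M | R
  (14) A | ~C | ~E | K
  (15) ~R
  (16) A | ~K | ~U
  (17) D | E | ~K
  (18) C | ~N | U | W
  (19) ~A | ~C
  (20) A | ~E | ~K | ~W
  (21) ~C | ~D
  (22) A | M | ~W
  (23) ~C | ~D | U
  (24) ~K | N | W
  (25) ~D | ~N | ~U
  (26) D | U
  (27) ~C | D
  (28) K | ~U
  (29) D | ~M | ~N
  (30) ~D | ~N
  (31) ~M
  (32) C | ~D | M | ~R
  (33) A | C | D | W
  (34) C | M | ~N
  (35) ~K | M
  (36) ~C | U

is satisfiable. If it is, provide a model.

UNSATISFIABLE

Case R = True:
  Clause (~R) is falsified — contradiction.
Case R = False:
  (~M) forces M = False.
  (M | U) forces U = True.
  (K | ~U) forces K = True.
  Clause (~K | M) is falsified — contradiction.
Both cases fail, so the formula is unsatisfiable.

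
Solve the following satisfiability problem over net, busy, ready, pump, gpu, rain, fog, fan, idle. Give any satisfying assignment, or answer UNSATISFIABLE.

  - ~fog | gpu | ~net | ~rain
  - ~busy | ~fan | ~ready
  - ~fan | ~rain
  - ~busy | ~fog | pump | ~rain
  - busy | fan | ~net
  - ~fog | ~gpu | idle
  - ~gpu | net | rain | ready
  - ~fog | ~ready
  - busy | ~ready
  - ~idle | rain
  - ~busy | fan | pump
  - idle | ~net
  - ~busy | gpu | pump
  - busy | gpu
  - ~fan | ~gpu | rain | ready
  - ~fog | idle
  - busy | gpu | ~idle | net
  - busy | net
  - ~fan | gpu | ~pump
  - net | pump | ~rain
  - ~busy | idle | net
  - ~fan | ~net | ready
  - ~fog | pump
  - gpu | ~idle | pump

Set net = True.
  then (idle | ~net) forces idle = True.
  then (~idle | rain) forces rain = True.
  then (~fan | ~rain) forces fan = False.
  then (busy | fan | ~net) forces busy = True.
  then (~busy | fan | pump) forces pump = True.
Set ready = False.
Set gpu = True.
Set fog = True.
All clauses satisfied.

net: True, busy: True, ready: False, pump: True, gpu: True, rain: True, fog: True, fan: False, idle: True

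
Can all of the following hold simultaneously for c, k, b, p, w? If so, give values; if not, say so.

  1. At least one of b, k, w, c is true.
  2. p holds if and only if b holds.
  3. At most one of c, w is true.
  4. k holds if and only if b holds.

c = False, k = True, b = True, p = True, w = True

  (1) {b, k, w, c}: 3 true — at least one ✓
  (2) p=T, b=T — same ✓
  (3) {c, w}: 1 true — at most one ✓
  (4) k=T, b=T — same ✓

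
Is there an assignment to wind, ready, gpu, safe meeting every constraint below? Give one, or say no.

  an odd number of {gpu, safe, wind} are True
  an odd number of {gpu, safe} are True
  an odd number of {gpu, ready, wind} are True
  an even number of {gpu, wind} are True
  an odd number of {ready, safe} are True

Adding constraints 1, 3, 5 mod 2: every variable appears an even number of times on the left, so the left side is 0.
But the right sides sum to 1 (mod 2). 0 ≠ 1 — the system is inconsistent.

No satisfying assignment exists.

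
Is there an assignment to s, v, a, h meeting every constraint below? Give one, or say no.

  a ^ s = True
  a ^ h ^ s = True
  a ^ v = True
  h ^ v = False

s=F, v=F, a=T, h=F

a ^ s = T ^ F = True ✓
a ^ h ^ s = T ^ F ^ F = True ✓
a ^ v = T ^ F = True ✓
h ^ v = F ^ F = False ✓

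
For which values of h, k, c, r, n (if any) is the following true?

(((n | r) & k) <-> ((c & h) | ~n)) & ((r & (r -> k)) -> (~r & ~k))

h = True, k = False, c = False, r = False, n = True

  ((n | r) & k) <-> ((c & h) | ~n) = True
    (n | r) & k = False
      n | r = True
    (c & h) | ~n = False
      c & h = False
      ~n = False
  (r & (r -> k)) -> (~r & ~k) = True
    r & (r -> k) = False
      r -> k = True
    ~r & ~k = True
      ~r = True
      ~k = True
Both conjuncts True, so the formula holds.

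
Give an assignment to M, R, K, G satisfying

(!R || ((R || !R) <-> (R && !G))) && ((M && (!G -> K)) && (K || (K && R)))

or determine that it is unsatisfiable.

M = True, R = False, K = True, G = True

  !R || ((R || !R) <-> (R && !G)) = True
    !R = True
    (R || !R) <-> (R && !G) = False
      R || !R = True
        !R = True
      R && !G = False
        !G = False
  (M && (!G -> K)) && (K || (K && R)) = True
    M && (!G -> K) = True
      !G -> K = True
        !G = False
    K || (K && R) = True
      K && R = False
Both conjuncts True, so the formula holds.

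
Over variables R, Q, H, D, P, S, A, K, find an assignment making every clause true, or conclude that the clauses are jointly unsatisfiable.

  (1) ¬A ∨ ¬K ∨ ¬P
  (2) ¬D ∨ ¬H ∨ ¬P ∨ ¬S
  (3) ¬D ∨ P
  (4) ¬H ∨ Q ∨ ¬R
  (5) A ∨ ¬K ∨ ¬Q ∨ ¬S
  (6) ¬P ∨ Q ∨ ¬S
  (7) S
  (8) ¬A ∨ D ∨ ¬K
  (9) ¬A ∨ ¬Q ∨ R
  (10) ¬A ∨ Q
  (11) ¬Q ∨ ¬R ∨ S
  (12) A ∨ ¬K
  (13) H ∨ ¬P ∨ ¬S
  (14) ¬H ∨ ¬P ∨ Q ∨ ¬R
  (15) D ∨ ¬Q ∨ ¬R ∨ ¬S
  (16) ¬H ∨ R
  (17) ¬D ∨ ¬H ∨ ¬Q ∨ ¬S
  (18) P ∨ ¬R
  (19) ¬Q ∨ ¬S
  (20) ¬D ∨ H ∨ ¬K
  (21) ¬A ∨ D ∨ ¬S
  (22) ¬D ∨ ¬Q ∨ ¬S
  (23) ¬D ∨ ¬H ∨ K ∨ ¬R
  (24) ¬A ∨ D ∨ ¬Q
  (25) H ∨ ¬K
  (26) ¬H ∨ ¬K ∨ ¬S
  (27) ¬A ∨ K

R=F, Q=F, H=F, D=F, P=F, S=T, A=F, K=F

Unit clause (S) forces S = True.
In (¬Q ∨ ¬S) only ¬Q is left, so Q = False.
In (¬P ∨ Q ∨ ¬S) only ¬P is left, so P = False.
In (¬A ∨ Q) only ¬A is left, so A = False.
In (A ∨ ¬K) only ¬K is left, so K = False.
In (P ∨ ¬R) only ¬R is left, so R = False.
In (¬D ∨ P) only ¬D is left, so D = False.
In (¬H ∨ R) only ¬H is left, so H = False.
All clauses satisfied.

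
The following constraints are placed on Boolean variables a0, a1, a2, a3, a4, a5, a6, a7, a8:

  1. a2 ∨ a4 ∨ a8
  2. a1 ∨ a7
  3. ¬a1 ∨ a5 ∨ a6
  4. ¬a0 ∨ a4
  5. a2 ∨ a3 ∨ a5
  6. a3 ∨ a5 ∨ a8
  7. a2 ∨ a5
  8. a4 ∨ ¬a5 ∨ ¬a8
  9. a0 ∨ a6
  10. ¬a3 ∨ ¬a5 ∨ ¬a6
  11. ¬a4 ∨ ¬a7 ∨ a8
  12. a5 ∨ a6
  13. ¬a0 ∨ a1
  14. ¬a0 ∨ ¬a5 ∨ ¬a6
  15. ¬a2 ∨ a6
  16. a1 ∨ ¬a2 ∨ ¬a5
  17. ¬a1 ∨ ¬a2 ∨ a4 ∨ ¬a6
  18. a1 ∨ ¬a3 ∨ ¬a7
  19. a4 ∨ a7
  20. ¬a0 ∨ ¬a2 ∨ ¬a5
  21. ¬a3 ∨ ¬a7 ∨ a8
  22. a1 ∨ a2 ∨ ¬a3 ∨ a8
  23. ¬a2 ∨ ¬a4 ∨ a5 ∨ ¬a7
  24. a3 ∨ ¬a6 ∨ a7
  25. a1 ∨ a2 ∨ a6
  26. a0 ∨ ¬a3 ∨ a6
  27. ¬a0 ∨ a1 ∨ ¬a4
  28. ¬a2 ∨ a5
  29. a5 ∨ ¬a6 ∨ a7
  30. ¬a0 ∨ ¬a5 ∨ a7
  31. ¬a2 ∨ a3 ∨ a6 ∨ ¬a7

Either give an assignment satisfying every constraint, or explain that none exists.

Set a0 = True.
  then (¬a0 ∨ a4) forces a4 = True.
  then (¬a0 ∨ a1) forces a1 = True.
Try a2 = True:
  (¬a2 ∨ a6) forces a6 = True.
  (¬a0 ∨ ¬a5 ∨ ¬a6) forces a5 = False.
  clause (¬a2 ∨ a5) is falsified — backtrack.
So a2 = False.
  then (a2 ∨ a5) forces a5 = True.
  then (¬a0 ∨ ¬a5 ∨ ¬a6) forces a6 = False.
  then (¬a0 ∨ ¬a5 ∨ a7) forces a7 = True.
  then (¬a4 ∨ ¬a7 ∨ a8) forces a8 = True.
Set a3 = False.
All clauses satisfied.

a0 = True, a1 = True, a2 = False, a3 = False, a4 = True, a5 = True, a6 = False, a7 = True, a8 = True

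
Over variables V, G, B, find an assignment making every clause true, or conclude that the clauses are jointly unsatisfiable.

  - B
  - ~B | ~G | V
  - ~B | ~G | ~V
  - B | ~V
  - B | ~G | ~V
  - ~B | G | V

Unit clause (B) forces B = True.
Try V = False:
  (~B | ~G | V) forces G = False.
  clause (~B | G | V) is falsified — backtrack.
So V = True.
  then (~B | ~G | ~V) forces G = False.
Check each clause:
  (B): B holds.
  (~B | ~G | V): ~G holds.
  (~B | ~G | ~V): ~G holds.
  (B | ~V): B holds.
  (B | ~G | ~V): B holds.
  (~B | G | V): V holds.
All clauses satisfied.

V=T, G=F, B=T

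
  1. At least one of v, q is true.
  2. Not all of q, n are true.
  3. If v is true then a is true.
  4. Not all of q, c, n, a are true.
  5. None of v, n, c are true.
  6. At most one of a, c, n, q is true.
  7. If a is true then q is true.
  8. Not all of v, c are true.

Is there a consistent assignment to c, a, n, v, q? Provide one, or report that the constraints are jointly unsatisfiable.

c = False, a = False, n = False, v = False, q = True

  (1) {v, q}: 1 true — at least one ✓
  (2) {q, n}: 1/2 true — not all ✓
  (3) v=F ⇒ a: vacuous ✓
  (4) {q, c, n, a}: 1/4 true — not all ✓
  (5) {v, n, c}: 0 true — none ✓
  (6) {a, c, n, q}: 1 true — at most one ✓
  (7) a=F ⇒ q: vacuous ✓
  (8) {v, c}: 0/2 true — not all ✓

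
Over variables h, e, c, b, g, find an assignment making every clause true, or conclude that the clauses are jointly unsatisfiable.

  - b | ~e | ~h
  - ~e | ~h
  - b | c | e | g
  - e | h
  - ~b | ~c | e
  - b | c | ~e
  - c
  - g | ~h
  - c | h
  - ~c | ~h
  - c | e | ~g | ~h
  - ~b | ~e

Unit clause (c) forces c = True.
In (~c | ~h) only ~h is left, so h = False.
In (e | h) only e is left, so e = True.
In (~b | ~e) only ~b is left, so b = False.
Set g = True.
All clauses satisfied.

h = False; e = True; c = True; b = False; g = True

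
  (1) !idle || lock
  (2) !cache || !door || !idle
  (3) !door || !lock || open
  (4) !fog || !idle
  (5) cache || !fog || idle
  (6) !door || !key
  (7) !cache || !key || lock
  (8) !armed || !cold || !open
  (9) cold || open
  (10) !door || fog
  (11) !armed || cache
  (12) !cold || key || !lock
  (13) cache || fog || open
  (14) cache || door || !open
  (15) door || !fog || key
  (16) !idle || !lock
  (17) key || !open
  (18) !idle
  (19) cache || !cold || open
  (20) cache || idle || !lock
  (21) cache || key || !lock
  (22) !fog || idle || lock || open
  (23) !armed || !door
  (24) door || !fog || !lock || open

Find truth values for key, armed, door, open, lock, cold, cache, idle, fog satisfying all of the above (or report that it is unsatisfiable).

Unit clause (!idle) forces idle = False.
Set key = True.
  then (!door || !key) forces door = False.
Set armed = False.
Set open = True.
  then (cache || door || !open) forces cache = True.
  then (!cache || !key || lock) forces lock = True.
Set cold = True.
Set fog = True.
All clauses satisfied.

key: True, armed: False, door: False, open: True, lock: True, cold: True, cache: True, idle: False, fog: True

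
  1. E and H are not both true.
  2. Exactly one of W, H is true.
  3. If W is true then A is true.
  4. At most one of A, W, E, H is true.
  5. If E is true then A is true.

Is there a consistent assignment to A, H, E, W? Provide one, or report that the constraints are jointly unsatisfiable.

A = False, H = True, E = False, W = False

  (1) E=F, H=T — not both ✓
  (2) {W, H}: 1 true — exactly one ✓
  (3) W=F ⇒ A: vacuous ✓
  (4) {A, W, E, H}: 1 true — at most one ✓
  (5) E=F ⇒ A: vacuous ✓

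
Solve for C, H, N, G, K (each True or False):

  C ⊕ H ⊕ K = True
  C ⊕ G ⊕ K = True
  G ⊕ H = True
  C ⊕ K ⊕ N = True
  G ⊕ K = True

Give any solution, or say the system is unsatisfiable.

UNSATISFIABLE

Adding constraints 1, 2, 3 mod 2: every variable appears an even number of times on the left, so the left side is 0.
But the right sides sum to 1 (mod 2). 0 ≠ 1 — the system is inconsistent.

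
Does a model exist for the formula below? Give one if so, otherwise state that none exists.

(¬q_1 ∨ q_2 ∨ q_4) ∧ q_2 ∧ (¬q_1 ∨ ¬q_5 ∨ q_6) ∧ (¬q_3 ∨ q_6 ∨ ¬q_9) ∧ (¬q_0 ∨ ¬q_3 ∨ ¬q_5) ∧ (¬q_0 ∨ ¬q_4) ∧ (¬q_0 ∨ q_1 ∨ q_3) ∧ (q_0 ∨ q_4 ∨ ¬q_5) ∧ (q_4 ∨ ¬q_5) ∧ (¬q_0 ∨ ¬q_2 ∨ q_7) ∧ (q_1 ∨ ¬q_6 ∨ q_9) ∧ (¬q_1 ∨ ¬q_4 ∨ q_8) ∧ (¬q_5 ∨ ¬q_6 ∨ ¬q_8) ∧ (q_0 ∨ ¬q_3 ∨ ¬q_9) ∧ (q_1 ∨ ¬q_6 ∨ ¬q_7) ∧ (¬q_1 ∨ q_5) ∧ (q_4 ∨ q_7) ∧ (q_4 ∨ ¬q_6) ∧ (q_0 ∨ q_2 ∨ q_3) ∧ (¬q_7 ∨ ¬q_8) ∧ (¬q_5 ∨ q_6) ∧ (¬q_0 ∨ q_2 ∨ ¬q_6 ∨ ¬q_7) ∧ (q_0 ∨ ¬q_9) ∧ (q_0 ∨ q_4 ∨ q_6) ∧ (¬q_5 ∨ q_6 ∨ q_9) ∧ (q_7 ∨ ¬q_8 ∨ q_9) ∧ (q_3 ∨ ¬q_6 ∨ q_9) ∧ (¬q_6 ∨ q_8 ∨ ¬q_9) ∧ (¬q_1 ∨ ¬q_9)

Unit clause (q_2) forces q_2 = True.
Set q_0 = False.
  then (q_0 ∨ ¬q_9) forces q_9 = False.
Try q_1 = True:
  (¬q_1 ∨ q_5) forces q_5 = True.
  (¬q_1 ∨ ¬q_5 ∨ q_6) forces q_6 = True.
  (q_0 ∨ q_4 ∨ ¬q_5) forces q_4 = True.
  (¬q_1 ∨ ¬q_4 ∨ q_8) forces q_8 = True.
  clause (¬q_5 ∨ ¬q_6 ∨ ¬q_8) is falsified — backtrack.
So q_1 = False.
  then (q_1 ∨ ¬q_6 ∨ q_9) forces q_6 = False.
  then (¬q_5 ∨ q_6) forces q_5 = False.
  then (q_0 ∨ q_4 ∨ q_6) forces q_4 = True.
Set q_3 = False.
Set q_7 = True.
  then (¬q_7 ∨ ¬q_8) forces q_8 = False.
All clauses satisfied.

q_0 = False, q_1 = False, q_2 = True, q_3 = False, q_4 = True, q_5 = False, q_6 = False, q_7 = True, q_8 = False, q_9 = False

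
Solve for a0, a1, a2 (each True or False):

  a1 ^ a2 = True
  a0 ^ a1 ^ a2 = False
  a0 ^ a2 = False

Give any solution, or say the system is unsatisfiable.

a0 = True, a1 = False, a2 = True

a1 ^ a2 = F ^ T = True ✓
a0 ^ a1 ^ a2 = T ^ F ^ T = False ✓
a0 ^ a2 = T ^ T = False ✓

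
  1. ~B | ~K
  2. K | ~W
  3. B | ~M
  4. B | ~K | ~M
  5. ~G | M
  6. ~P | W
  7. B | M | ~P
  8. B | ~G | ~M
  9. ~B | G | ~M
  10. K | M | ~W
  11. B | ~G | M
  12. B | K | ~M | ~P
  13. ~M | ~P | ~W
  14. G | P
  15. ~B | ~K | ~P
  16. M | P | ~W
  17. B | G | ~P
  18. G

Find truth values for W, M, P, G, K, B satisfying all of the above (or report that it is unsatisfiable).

Unit clause (G) forces G = True.
In (~G | M) only M is left, so M = True.
In (B | ~G | ~M) only B is left, so B = True.
In (~B | ~K) only ~K is left, so K = False.
In (K | ~W) only ~W is left, so W = False.
In (~P | W) only ~P is left, so P = False.
All clauses satisfied.

W = False, M = True, P = False, G = True, K = False, B = True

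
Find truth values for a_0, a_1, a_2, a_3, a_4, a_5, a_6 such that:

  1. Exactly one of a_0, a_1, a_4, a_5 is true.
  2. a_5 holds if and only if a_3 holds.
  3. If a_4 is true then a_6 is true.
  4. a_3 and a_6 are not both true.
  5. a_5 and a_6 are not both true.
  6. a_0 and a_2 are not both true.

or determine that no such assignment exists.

a_0 = True, a_1 = False, a_2 = False, a_3 = False, a_4 = False, a_5 = False, a_6 = True

  (1) {a_0, a_1, a_4, a_5}: 1 true — exactly one ✓
  (2) a_5=F, a_3=F — same ✓
  (3) a_4=F ⇒ a_6: vacuous ✓
  (4) a_3=F, a_6=T — not both ✓
  (5) a_5=F, a_6=T — not both ✓
  (6) a_0=T, a_2=F — not both ✓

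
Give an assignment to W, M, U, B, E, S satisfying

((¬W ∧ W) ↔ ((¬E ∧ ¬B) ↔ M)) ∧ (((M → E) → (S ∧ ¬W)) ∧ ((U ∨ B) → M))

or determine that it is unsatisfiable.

W: False, M: True, U: True, B: True, E: True, S: True

  (¬W ∧ W) ↔ ((¬E ∧ ¬B) ↔ M) = True
    ¬W ∧ W = False
      ¬W = True
    (¬E ∧ ¬B) ↔ M = False
      ¬E ∧ ¬B = False
        ¬E = False
        ¬B = False
  ((M → E) → (S ∧ ¬W)) ∧ ((U ∨ B) → M) = True
    (M → E) → (S ∧ ¬W) = True
      M → E = True
      S ∧ ¬W = True
        ¬W = True
    (U ∨ B) → M = True
      U ∨ B = True
Both conjuncts True, so the formula holds.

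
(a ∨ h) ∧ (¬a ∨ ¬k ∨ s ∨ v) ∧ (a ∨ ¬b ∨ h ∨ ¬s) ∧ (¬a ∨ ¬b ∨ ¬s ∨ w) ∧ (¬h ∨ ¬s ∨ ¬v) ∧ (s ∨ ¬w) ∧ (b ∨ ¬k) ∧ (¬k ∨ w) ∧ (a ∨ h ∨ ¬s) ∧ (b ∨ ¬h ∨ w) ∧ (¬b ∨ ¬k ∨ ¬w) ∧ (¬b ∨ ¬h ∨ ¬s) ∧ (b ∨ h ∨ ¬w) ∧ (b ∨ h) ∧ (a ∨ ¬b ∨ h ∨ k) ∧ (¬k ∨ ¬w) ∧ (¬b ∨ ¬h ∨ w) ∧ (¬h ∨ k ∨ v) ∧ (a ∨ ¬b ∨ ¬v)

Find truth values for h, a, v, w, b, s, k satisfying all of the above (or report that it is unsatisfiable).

h=F, a=T, v=T, w=F, b=T, s=F, k=F

Set h = False.
  then (a ∨ h) forces a = True.
  then (b ∨ h) forces b = True.
Set v = True.
Set w = False.
  then (¬a ∨ ¬b ∨ ¬s ∨ w) forces s = False.
  then (¬k ∨ w) forces k = False.
All clauses satisfied.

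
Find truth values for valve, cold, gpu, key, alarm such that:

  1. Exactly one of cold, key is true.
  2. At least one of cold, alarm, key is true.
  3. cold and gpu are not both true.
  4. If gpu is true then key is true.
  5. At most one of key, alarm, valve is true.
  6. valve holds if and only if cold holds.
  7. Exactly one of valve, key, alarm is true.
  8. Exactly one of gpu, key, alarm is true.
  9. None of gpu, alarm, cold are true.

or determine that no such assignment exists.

valve = False, cold = False, gpu = False, key = True, alarm = False

  (1) {cold, key}: 1 true — exactly one ✓
  (2) {cold, alarm, key}: 1 true — at least one ✓
  (3) cold=F, gpu=F — not both ✓
  (4) gpu=F ⇒ key: vacuous ✓
  (5) {key, alarm, valve}: 1 true — at most one ✓
  (6) valve=F, cold=F — same ✓
  (7) {valve, key, alarm}: 1 true — exactly one ✓
  (8) {gpu, key, alarm}: 1 true — exactly one ✓
  (9) {gpu, alarm, cold}: 0 true — none ✓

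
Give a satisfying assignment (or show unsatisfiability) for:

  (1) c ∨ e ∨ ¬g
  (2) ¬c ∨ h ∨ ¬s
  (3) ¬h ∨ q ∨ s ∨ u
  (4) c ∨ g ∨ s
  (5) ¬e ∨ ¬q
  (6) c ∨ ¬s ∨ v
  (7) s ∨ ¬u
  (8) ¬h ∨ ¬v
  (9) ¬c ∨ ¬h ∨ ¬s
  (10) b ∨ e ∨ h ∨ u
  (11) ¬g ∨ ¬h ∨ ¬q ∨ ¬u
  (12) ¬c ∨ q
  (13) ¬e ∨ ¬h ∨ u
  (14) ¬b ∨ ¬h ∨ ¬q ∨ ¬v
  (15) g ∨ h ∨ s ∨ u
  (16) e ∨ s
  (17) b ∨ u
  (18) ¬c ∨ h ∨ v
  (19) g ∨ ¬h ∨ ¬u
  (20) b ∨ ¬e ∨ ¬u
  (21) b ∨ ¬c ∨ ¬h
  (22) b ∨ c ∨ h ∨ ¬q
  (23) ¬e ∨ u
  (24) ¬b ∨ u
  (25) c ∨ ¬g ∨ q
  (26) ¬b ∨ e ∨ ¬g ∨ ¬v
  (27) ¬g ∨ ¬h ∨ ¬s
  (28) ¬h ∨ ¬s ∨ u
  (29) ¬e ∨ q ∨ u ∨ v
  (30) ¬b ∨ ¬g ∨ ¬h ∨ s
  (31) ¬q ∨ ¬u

b=T; q=F; g=F; s=T; u=T; h=F; c=F; e=T; v=T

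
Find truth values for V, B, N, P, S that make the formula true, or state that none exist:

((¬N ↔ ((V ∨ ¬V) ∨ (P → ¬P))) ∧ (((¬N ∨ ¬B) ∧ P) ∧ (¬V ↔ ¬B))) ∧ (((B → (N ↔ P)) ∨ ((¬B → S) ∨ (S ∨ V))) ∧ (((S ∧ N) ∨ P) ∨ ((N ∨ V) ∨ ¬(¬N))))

V = True, B = True, N = False, P = True, S = False

  (¬N ↔ ((V ∨ ¬V) ∨ (P → ¬P))) ∧ (((¬N ∨ ¬B) ∧ P) ∧ (¬V ↔ ¬B)) = True
    ¬N ↔ ((V ∨ ¬V) ∨ (P → ¬P)) = True
      ¬N = True
      (V ∨ ¬V) ∨ (P → ¬P) = True
        V ∨ ¬V = True
          ¬V = False
        P → ¬P = False
          ¬P = False
    ((¬N ∨ ¬B) ∧ P) ∧ (¬V ↔ ¬B) = True
      (¬N ∨ ¬B) ∧ P = True
        ¬N ∨ ¬B = True
          ¬N = True
          ¬B = False
      ¬V ↔ ¬B = True
        ¬V = False
        ¬B = False
  ((B → (N ↔ P)) ∨ ((¬B → S) ∨ (S ∨ V))) ∧ (((S ∧ N) ∨ P) ∨ ((N ∨ V) ∨ ¬(¬N))) = True
    (B → (N ↔ P)) ∨ ((¬B → S) ∨ (S ∨ V)) = True
      B → (N ↔ P) = False
        N ↔ P = False
      (¬B → S) ∨ (S ∨ V) = True
        ¬B → S = True
          ¬B = False
        S ∨ V = True
    ((S ∧ N) ∨ P) ∨ ((N ∨ V) ∨ ¬(¬N)) = True
      (S ∧ N) ∨ P = True
        S ∧ N = False
      (N ∨ V) ∨ ¬(¬N) = True
        N ∨ V = True
        ¬(¬N) = False
          ¬N = True
Both conjuncts True, so the formula holds.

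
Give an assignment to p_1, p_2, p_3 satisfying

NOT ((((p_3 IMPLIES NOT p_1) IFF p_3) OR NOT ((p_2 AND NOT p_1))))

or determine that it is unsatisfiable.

p_1 = False, p_2 = True, p_3 = False

  NOT ((((p_3 IMPLIES NOT p_1) IFF p_3) OR NOT ((p_2 AND NOT p_1)))) = True
    ((p_3 IMPLIES NOT p_1) IFF p_3) OR NOT ((p_2 AND NOT p_1)) = False
      (p_3 IMPLIES NOT p_1) IFF p_3 = False
        p_3 IMPLIES NOT p_1 = True
          NOT p_1 = True
      NOT ((p_2 AND NOT p_1)) = False
        p_2 AND NOT p_1 = True
          NOT p_1 = True
The formula evaluates to True.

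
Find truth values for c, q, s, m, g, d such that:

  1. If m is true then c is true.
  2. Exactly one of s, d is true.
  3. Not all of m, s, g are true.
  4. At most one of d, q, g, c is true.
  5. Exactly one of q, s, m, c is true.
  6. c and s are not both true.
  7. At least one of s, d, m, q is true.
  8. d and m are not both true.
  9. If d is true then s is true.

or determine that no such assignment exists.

c = False, q = False, s = True, m = False, g = True, d = False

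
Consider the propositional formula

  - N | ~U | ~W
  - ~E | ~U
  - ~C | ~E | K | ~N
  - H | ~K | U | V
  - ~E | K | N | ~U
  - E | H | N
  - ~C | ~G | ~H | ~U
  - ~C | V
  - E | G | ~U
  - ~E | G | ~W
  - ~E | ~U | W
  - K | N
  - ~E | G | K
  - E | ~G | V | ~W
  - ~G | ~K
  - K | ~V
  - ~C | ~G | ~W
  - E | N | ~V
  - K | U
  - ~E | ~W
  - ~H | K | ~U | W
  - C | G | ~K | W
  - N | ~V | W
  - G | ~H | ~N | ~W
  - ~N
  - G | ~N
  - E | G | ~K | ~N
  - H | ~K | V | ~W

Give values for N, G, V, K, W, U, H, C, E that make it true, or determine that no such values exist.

Unit clause (~N) forces N = False.
In (K | N) only K is left, so K = True.
In (~G | ~K) only ~G is left, so G = False.
Try V = True:
  (E | N | ~V) forces E = True.
  (~E | ~U) forces U = False.
  (~E | G | ~W) forces W = False.
  clause (N | ~V | W) is falsified — backtrack.
So V = False.
  then (~C | V) forces C = False.
  then (C | G | ~K | W) forces W = True.
  then (H | ~K | V | ~W) forces H = True.
  then (N | ~U | ~W) forces U = False.
  then (~E | G | ~W) forces E = False.
All clauses satisfied.

N = False, G = False, V = False, K = True, W = True, U = False, H = True, C = False, E = False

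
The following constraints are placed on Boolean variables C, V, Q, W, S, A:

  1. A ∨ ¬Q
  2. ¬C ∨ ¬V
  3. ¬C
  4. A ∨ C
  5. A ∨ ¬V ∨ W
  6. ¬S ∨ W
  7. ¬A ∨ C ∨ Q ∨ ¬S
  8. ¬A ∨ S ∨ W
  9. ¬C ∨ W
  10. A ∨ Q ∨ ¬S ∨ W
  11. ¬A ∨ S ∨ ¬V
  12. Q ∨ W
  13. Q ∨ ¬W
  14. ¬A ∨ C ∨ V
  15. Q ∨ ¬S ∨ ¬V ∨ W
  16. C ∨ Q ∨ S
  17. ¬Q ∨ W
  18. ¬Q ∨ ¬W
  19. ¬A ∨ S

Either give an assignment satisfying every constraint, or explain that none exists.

Case C = True:
  Clause (¬C) is falsified — contradiction.
Case C = False:
  (A ∨ C) forces A = True.
  (¬A ∨ C ∨ V) forces V = True.
  (¬A ∨ S ∨ ¬V) forces S = True.
  (¬S ∨ W) forces W = True.
  (¬A ∨ C ∨ Q ∨ ¬S) forces Q = True.
  Clause (¬Q ∨ ¬W) is falsified — contradiction.
Both cases fail, so the formula is unsatisfiable.

Unsatisfiable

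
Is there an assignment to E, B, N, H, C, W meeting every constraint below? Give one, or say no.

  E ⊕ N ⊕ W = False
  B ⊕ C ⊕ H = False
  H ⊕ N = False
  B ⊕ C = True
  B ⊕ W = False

E = False, B = True, N = True, H = True, C = False, W = True

E ⊕ N ⊕ W = F ⊕ T ⊕ T = False ✓
B ⊕ C ⊕ H = T ⊕ F ⊕ T = False ✓
H ⊕ N = T ⊕ T = False ✓
B ⊕ C = T ⊕ F = True ✓
B ⊕ W = T ⊕ T = False ✓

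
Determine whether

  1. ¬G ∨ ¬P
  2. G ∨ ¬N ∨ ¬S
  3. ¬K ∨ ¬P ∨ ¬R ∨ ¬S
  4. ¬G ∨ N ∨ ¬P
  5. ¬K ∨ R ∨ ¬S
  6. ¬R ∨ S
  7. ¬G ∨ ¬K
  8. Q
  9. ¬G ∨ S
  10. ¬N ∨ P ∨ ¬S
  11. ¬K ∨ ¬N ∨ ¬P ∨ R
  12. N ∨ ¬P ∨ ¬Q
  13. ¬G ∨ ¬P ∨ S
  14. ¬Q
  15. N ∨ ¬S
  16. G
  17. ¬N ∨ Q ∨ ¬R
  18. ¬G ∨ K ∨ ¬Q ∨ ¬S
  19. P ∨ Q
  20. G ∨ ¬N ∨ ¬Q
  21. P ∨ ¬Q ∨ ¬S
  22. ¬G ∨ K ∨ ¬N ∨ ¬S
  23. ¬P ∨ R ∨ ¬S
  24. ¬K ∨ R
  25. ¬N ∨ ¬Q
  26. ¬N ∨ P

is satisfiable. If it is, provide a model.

Case Q = True:
  Clause (¬Q) is falsified — contradiction.
Case Q = False:
  Clause (Q) is falsified — contradiction.
Both cases fail, so the formula is unsatisfiable.

No satisfying assignment exists.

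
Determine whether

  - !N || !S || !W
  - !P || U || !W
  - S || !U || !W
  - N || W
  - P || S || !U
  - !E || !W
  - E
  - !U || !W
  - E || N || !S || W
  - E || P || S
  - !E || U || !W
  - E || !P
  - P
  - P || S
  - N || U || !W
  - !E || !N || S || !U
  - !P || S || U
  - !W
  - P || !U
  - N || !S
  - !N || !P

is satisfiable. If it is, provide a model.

No satisfying assignment exists.

Case P = True:
  (E) forces E = True.
  (!E || !W) forces W = False.
  (N || W) forces N = True.
  Clause (!N || !P) is falsified — contradiction.
Case P = False:
  Clause (P) is falsified — contradiction.
Both cases fail, so the formula is unsatisfiable.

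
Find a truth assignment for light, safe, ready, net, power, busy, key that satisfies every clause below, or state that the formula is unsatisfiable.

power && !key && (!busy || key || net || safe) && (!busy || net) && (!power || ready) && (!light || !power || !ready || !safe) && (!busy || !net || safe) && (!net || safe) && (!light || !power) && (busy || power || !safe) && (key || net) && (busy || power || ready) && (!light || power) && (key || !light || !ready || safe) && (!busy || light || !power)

Unit clause (power) forces power = True.
Unit clause (!key) forces key = False.
In (!power || ready) only ready is left, so ready = True.
In (!light || !power) only !light is left, so light = False.
In (key || net) only net is left, so net = True.
In (!busy || light || !power) only !busy is left, so busy = False.
In (!net || safe) only safe is left, so safe = True.
All clauses satisfied.

light = False, safe = True, ready = True, net = True, power = True, busy = False, key = False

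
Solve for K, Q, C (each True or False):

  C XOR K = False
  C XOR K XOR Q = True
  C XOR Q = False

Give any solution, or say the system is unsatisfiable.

K=T, Q=T, C=T

C XOR K = T XOR T = False ✓
C XOR K XOR Q = T XOR T XOR T = True ✓
C XOR Q = T XOR T = False ✓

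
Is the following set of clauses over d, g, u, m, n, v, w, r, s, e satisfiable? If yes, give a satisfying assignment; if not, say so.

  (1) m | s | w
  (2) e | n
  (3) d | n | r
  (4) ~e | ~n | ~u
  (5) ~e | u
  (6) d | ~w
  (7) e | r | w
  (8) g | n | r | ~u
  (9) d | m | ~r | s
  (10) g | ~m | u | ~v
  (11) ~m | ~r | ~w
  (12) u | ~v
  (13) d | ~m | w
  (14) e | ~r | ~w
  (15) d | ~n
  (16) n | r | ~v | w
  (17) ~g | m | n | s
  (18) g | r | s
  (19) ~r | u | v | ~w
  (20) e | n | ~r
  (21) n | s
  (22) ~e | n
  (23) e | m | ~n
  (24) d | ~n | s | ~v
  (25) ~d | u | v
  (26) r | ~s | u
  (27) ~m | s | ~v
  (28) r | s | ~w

Set d = True.
Set g = True.
Try u = False:
  (~e | u) forces e = False.
  (e | n) forces n = True.
  (u | ~v) forces v = False.
  clause (~d | u | v) is falsified — backtrack.
So u = True.
Set m = True.
Set n = True.
  then (~e | ~n | ~u) forces e = False.
Set v = False.
Set w = False.
  then (e | r | w) forces r = True.
Set s = True.
All clauses satisfied.

d = True, g = True, u = True, m = True, n = True, v = False, w = False, r = True, s = True, e = False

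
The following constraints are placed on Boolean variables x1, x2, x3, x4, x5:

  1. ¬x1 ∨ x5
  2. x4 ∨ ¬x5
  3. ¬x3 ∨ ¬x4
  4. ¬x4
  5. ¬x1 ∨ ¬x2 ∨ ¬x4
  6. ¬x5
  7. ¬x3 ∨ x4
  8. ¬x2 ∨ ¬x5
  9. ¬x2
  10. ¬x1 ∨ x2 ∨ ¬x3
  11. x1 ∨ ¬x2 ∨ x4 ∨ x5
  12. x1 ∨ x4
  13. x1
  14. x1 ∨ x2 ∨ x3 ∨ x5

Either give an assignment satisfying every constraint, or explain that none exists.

No satisfying assignment exists.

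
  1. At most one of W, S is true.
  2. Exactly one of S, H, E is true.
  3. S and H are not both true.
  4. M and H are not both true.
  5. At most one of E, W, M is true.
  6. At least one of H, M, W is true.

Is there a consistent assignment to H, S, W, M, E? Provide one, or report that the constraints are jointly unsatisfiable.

H: True; S: False; W: True; M: False; E: False

  (1) {W, S}: 1 true — at most one ✓
  (2) {S, H, E}: 1 true — exactly one ✓
  (3) S=F, H=T — not both ✓
  (4) M=F, H=T — not both ✓
  (5) {E, W, M}: 1 true — at most one ✓
  (6) {H, M, W}: 2 true — at least one ✓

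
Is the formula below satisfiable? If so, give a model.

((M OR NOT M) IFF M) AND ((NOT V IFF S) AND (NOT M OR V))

S=F, V=T, M=T

  (M OR NOT M) IFF M = True
    M OR NOT M = True
      NOT M = False
  (NOT V IFF S) AND (NOT M OR V) = True
    NOT V IFF S = True
      NOT V = False
    NOT M OR V = True
      NOT M = False
Both conjuncts True, so the formula holds.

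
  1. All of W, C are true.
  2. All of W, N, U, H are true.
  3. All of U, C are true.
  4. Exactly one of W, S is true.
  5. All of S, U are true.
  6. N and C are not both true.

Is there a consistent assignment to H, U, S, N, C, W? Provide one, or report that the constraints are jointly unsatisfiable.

Unsatisfiable — no assignment works.

Case S = True:
  (1) forces W = True.
  Constraint (4) is violated (W=T, S=T) — contradiction.
Case S = False:
  Constraint (5) is violated (S=F) — contradiction.
Both cases fail — unsatisfiable.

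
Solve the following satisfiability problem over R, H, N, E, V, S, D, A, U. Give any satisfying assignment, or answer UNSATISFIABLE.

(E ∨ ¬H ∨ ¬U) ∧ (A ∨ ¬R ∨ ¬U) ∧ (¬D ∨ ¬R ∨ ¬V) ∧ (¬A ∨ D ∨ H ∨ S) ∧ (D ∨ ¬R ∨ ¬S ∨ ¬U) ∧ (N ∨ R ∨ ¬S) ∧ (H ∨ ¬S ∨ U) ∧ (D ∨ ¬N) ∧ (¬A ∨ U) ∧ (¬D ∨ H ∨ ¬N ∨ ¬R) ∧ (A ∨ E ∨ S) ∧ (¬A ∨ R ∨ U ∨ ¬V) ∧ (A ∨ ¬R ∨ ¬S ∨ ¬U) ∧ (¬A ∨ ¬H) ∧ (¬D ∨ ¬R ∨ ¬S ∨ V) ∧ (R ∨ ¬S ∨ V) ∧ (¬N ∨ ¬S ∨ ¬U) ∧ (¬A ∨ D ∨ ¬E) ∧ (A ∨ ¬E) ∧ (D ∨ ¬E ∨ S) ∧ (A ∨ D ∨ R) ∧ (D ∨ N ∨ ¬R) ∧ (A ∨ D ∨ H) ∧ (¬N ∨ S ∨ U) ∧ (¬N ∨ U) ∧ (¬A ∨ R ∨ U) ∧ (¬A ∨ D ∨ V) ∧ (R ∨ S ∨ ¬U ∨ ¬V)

Set R = False.
Set H = False.
Set N = False.
  then (N ∨ R ∨ ¬S) forces S = False.
Set E = False.
  then (A ∨ E ∨ S) forces A = True.
  then (¬A ∨ R ∨ U) forces U = True.
  then (R ∨ S ∨ ¬U ∨ ¬V) forces V = False.
  then (¬A ∨ D ∨ H ∨ S) forces D = True.
All clauses satisfied.

R = False, H = False, N = False, E = False, V = False, S = False, D = True, A = True, U = True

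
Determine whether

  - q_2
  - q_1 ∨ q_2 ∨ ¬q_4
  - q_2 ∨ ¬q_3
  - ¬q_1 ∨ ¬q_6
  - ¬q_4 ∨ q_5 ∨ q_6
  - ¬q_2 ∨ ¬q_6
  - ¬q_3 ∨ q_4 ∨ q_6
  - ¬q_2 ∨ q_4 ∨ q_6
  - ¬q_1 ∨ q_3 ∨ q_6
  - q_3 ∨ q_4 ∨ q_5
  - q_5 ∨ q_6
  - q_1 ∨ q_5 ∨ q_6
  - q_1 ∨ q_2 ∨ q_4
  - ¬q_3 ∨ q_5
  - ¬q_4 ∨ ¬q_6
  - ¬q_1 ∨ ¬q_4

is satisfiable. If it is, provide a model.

q_1=F, q_2=T, q_3=T, q_4=T, q_5=T, q_6=F

Unit clause (q_2) forces q_2 = True.
In (¬q_2 ∨ ¬q_6) only ¬q_6 is left, so q_6 = False.
In (¬q_2 ∨ q_4 ∨ q_6) only q_4 is left, so q_4 = True.
In (q_5 ∨ q_6) only q_5 is left, so q_5 = True.
In (¬q_1 ∨ ¬q_4) only ¬q_1 is left, so q_1 = False.
Set q_3 = True.
All clauses satisfied.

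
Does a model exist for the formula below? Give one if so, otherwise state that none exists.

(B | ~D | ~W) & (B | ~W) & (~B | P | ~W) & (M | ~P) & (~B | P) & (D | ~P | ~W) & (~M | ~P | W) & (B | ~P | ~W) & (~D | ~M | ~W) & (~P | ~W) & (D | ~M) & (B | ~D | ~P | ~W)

Set M = True.
  then (D | ~M) forces D = True.
  then (~D | ~M | ~W) forces W = False.
  then (~M | ~P | W) forces P = False.
  then (~B | P) forces B = False.
All clauses satisfied.

M: True, P: False, W: False, D: True, B: False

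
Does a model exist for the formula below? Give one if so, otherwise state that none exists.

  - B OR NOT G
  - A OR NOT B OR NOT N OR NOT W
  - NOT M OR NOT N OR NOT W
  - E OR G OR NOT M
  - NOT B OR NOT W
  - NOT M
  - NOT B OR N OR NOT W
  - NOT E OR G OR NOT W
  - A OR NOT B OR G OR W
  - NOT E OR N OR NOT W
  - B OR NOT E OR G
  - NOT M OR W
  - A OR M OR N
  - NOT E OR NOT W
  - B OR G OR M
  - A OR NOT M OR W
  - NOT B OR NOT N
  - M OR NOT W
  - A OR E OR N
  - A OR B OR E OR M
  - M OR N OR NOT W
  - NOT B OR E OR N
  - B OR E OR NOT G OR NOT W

Unit clause (NOT M) forces M = False.
In (M OR NOT W) only NOT W is left, so W = False.
Try A = False:
  (A OR M OR N) forces N = True.
  (NOT B OR NOT N) forces B = False.
  (B OR NOT G) forces G = False.
  clause (B OR G OR M) is falsified — backtrack.
So A = True.
Set E = True.
Set B = True.
  then (NOT B OR NOT N) forces N = False.
Set G = True.
All clauses satisfied.

A=T; E=T; W=F; B=T; G=T; M=F; N=F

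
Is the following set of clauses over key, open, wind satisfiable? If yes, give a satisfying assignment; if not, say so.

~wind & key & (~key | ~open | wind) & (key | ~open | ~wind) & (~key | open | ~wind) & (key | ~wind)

key=T, open=F, wind=F

Unit clause (~wind) forces wind = False.
Unit clause (key) forces key = True.
In (~key | ~open | wind) only ~open is left, so open = False.
Check each clause:
  (~wind): ~wind holds.
  (key): key holds.
  (~key | ~open | wind): ~open holds.
  (key | ~open | ~wind): key holds.
  (~key | open | ~wind): ~wind holds.
  (key | ~wind): key holds.
All clauses satisfied.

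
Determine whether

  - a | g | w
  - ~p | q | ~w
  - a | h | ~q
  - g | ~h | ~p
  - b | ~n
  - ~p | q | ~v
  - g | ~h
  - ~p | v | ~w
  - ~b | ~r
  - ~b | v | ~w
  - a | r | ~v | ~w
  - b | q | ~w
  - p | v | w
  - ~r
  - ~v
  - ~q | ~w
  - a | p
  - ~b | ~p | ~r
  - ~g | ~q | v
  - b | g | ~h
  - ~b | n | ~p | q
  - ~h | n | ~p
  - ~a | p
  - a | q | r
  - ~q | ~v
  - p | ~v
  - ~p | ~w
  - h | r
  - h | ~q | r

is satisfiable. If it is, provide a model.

Unit clause (~r) forces r = False.
Unit clause (~v) forces v = False.
In (h | r) only h is left, so h = True.
In (g | ~h) only g is left, so g = True.
In (~g | ~q | v) only ~q is left, so q = False.
In (a | q | r) only a is left, so a = True.
In (~a | p) only p is left, so p = True.
In (~p | ~w) only ~w is left, so w = False.
In (~h | n | ~p) only n is left, so n = True.
In (b | ~n) only b is left, so b = True.
All clauses satisfied.

r=F, n=T, w=F, a=T, b=T, p=T, v=F, h=T, g=T, q=F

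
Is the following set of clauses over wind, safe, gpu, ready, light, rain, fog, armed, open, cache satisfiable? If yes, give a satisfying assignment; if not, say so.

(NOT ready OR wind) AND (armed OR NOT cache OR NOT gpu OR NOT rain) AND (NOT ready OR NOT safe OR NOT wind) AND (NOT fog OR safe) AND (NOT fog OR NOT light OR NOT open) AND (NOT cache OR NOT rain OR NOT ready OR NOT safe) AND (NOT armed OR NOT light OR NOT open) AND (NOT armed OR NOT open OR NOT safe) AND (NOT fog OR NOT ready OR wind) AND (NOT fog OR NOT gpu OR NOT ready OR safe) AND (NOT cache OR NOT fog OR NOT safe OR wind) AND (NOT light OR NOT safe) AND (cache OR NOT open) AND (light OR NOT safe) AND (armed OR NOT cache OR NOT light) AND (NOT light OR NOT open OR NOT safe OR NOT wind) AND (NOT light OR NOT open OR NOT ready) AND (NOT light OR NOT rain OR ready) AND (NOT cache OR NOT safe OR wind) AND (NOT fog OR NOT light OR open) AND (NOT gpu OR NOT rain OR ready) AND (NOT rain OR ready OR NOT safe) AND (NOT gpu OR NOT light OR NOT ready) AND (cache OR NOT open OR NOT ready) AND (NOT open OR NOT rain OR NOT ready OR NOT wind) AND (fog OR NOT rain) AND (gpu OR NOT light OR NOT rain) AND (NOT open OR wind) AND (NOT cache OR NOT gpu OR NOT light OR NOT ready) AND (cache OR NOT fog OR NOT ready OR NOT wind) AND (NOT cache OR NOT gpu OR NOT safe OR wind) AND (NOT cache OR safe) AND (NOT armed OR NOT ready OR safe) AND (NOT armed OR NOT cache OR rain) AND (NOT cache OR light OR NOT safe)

wind = True; safe = False; gpu = False; ready = False; light = False; rain = False; fog = False; armed = True; open = False; cache = False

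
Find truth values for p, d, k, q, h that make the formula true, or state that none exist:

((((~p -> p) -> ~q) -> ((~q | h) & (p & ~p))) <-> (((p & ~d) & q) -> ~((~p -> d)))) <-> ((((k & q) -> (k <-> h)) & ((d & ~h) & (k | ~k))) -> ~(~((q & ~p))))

p=T, d=T, k=T, q=T, h=T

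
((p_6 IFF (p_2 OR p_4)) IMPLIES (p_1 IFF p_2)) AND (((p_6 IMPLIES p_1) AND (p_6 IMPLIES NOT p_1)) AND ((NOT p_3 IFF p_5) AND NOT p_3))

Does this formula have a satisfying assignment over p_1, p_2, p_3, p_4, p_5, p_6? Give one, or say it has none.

p_1 = True, p_2 = False, p_3 = False, p_4 = True, p_5 = True, p_6 = False

  (p_6 IFF (p_2 OR p_4)) IMPLIES (p_1 IFF p_2) = True
    p_6 IFF (p_2 OR p_4) = False
      p_2 OR p_4 = True
    p_1 IFF p_2 = False
  ((p_6 IMPLIES p_1) AND (p_6 IMPLIES NOT p_1)) AND ((NOT p_3 IFF p_5) AND NOT p_3) = True
    (p_6 IMPLIES p_1) AND (p_6 IMPLIES NOT p_1) = True
      p_6 IMPLIES p_1 = True
      p_6 IMPLIES NOT p_1 = True
        NOT p_1 = False
    (NOT p_3 IFF p_5) AND NOT p_3 = True
      NOT p_3 IFF p_5 = True
        NOT p_3 = True
      NOT p_3 = True
Both conjuncts True, so the formula holds.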